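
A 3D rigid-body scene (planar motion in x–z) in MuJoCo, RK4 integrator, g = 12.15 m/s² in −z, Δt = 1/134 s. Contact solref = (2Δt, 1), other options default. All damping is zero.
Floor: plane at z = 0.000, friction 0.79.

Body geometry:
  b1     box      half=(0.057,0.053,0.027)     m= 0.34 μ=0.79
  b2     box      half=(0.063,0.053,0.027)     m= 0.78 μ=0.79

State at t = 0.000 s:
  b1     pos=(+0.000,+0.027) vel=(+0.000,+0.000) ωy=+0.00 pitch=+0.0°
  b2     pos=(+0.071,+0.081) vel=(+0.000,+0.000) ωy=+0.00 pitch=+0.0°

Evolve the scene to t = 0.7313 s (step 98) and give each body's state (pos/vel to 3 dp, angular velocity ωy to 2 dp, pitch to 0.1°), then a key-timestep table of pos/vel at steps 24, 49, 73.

State at t = 0.7313 s:
  b1     pos=(-0.001,+0.027) vel=(-0.002,+0.000) ωy=+0.00 pitch=+0.0°
  b2     pos=(+0.085,+0.063) vel=(+0.000,-0.001) ωy=-0.03 pitch=+44.4°

Key-timestep trajectory:
   step    t(s)  b1.x    b1.z    b1.vx   b1.vz   b2.x    b2.z    b2.vx   b2.vz 
     24  0.1791   +0.000  +0.027  +0.000  +0.001   +0.092  +0.065  +0.084  +0.081
     49  0.3657   +0.000  +0.027  -0.001  +0.000   +0.085  +0.063  +0.009  +0.005
     73  0.5448   -0.001  +0.027  -0.002  +0.000   +0.085  +0.063  +0.000  -0.001


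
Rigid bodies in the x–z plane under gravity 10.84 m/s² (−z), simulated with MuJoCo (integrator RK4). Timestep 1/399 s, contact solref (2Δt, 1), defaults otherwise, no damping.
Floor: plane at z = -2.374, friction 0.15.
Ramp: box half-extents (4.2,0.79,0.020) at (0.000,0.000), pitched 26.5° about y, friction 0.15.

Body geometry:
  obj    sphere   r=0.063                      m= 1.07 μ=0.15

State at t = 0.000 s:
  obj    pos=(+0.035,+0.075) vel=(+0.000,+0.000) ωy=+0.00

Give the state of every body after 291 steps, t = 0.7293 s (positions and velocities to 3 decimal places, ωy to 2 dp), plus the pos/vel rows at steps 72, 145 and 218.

State at t = 0.7293 s:
  obj    pos=(+0.858,-0.335) vel=(+2.255,-1.124) ωy=+39.99

Key-timestep trajectory:
   step    t(s)  obj.x    obj.z    obj.vx   obj.vz 
     72  0.1805   +0.086  +0.050  +0.558  -0.278
    145  0.3634   +0.239  -0.027  +1.124  -0.560
    218  0.5464   +0.497  -0.155  +1.689  -0.842


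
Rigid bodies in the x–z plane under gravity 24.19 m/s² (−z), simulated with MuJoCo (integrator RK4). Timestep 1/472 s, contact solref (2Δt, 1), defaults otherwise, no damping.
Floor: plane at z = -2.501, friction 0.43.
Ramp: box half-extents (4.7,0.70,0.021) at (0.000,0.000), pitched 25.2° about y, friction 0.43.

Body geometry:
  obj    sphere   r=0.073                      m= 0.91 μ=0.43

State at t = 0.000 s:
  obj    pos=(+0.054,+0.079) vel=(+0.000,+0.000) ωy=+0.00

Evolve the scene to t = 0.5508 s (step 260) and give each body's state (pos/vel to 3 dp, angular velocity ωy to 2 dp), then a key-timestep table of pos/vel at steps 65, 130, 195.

State at t = 0.5508 s:
  obj    pos=(+1.064,-0.397) vel=(+3.667,-1.726) ωy=+55.51

Key-timestep trajectory:
   step    t(s)  obj.x    obj.z    obj.vx   obj.vz 
     65  0.1377   +0.117  +0.049  +0.917  -0.431
    130  0.2754   +0.306  -0.040  +1.834  -0.863
    195  0.4131   +0.622  -0.189  +2.750  -1.294


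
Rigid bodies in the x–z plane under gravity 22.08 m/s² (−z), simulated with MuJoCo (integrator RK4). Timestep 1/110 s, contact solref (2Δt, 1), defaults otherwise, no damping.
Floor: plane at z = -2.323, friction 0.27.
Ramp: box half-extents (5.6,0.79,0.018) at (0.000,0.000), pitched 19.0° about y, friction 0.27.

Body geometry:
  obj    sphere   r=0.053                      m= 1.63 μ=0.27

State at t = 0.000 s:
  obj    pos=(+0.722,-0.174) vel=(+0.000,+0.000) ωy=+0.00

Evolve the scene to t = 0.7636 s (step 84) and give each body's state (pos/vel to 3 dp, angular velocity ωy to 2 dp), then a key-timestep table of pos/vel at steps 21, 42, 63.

State at t = 0.7636 s:
  obj    pos=(+2.138,-0.661) vel=(+3.707,-1.276) ωy=+73.96

Key-timestep trajectory:
   step    t(s)  obj.x    obj.z    obj.vx   obj.vz 
     21  0.1909   +0.811  -0.204  +0.927  -0.319
     42  0.3818   +1.076  -0.295  +1.854  -0.638
     63  0.5727   +1.518  -0.448  +2.780  -0.957


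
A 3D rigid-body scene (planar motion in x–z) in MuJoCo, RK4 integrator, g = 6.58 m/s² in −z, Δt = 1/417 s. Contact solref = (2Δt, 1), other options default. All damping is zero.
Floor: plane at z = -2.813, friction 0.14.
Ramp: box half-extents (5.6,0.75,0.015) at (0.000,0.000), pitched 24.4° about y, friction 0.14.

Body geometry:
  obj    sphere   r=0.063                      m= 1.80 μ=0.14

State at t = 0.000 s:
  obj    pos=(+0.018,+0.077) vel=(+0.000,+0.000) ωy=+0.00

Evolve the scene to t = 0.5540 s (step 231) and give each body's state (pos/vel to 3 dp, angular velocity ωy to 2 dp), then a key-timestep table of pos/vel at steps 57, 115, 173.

State at t = 0.5540 s:
  obj    pos=(+0.290,-0.046) vel=(+0.980,-0.444) ωy=+17.07

Key-timestep trajectory:
   step    t(s)  obj.x    obj.z    obj.vx   obj.vz 
     57  0.1367   +0.035  +0.070  +0.242  -0.110
    115  0.2758   +0.086  +0.047  +0.488  -0.221
    173  0.4149   +0.170  +0.008  +0.734  -0.333


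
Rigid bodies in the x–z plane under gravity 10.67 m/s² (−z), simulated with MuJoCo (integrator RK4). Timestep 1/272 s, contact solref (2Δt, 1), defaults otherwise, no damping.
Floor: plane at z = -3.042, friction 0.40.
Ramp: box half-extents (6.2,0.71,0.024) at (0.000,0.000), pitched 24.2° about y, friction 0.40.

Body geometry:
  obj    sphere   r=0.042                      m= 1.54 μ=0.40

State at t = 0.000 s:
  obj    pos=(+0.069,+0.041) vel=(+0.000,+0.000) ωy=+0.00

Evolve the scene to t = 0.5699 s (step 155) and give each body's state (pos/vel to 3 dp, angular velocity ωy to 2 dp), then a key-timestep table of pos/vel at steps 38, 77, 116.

State at t = 0.5699 s:
  obj    pos=(+0.532,-0.167) vel=(+1.624,-0.730) ωy=+42.38

Key-timestep trajectory:
   step    t(s)  obj.x    obj.z    obj.vx   obj.vz 
     38  0.1397   +0.097  +0.029  +0.398  -0.179
     77  0.2831   +0.183  -0.010  +0.807  -0.363
    116  0.4265   +0.328  -0.075  +1.215  -0.546


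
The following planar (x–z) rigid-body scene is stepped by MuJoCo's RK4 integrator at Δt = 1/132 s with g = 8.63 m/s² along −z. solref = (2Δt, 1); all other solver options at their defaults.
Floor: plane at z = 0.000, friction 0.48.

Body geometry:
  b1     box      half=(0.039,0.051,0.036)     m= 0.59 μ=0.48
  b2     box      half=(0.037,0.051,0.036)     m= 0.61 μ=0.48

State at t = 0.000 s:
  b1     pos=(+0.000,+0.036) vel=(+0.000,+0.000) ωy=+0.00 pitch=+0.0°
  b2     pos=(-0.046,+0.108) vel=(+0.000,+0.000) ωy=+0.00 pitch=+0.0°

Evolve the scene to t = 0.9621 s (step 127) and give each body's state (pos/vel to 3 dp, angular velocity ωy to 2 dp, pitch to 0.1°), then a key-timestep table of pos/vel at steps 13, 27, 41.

State at t = 0.9621 s:
  b1     pos=(+0.000,+0.036) vel=(+0.000,+0.000) ωy=+0.00 pitch=+0.0°
  b2     pos=(-0.089,+0.037) vel=(+0.000,+0.000) ωy=+0.00 pitch=-90.0°

Key-timestep trajectory:
   step    t(s)  b1.x    b1.z    b1.vx   b1.vz   b2.x    b2.z    b2.vx   b2.vz 
     13  0.0985   +0.000  +0.036  +0.000  +0.000   -0.051  +0.107  -0.114  -0.038
     27  0.2045   +0.000  +0.036  +0.000  +0.000   -0.072  +0.089  -0.255  -0.402
     41  0.3106   +0.000  +0.036  +0.000  +0.000   -0.091  +0.033  +0.068  +0.163


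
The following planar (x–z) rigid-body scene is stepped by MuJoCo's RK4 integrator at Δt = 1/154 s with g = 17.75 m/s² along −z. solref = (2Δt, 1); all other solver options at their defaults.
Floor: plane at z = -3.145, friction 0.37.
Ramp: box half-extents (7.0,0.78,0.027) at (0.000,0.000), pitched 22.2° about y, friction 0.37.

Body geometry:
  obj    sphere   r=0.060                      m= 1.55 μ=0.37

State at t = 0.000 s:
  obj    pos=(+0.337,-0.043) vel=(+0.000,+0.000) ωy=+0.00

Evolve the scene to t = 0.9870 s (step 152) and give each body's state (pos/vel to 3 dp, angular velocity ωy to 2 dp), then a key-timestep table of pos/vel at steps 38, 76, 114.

State at t = 0.9870 s:
  obj    pos=(+2.497,-0.925) vel=(+4.377,-1.786) ωy=+78.79

Key-timestep trajectory:
   step    t(s)  obj.x    obj.z    obj.vx   obj.vz 
     38  0.2468   +0.472  -0.099  +1.094  -0.447
     76  0.4935   +0.877  -0.264  +2.189  -0.893
    114  0.7403   +1.552  -0.539  +3.283  -1.340


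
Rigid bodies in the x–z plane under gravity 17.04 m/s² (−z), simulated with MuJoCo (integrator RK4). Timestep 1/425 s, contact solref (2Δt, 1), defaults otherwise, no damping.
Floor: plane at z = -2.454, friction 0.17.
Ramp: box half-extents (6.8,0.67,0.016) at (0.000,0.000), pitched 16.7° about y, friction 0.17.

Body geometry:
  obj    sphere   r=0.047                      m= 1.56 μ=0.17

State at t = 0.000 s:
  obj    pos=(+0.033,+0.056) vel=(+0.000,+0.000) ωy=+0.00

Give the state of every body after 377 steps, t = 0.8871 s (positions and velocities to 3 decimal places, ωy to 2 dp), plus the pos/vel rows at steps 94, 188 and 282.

State at t = 0.8871 s:
  obj    pos=(+1.351,-0.340) vel=(+2.972,-0.892) ωy=+66.01

Key-timestep trajectory:
   step    t(s)  obj.x    obj.z    obj.vx   obj.vz 
     94  0.2212   +0.115  +0.031  +0.741  -0.222
    188  0.4424   +0.361  -0.042  +1.482  -0.445
    282  0.6635   +0.771  -0.165  +2.223  -0.667


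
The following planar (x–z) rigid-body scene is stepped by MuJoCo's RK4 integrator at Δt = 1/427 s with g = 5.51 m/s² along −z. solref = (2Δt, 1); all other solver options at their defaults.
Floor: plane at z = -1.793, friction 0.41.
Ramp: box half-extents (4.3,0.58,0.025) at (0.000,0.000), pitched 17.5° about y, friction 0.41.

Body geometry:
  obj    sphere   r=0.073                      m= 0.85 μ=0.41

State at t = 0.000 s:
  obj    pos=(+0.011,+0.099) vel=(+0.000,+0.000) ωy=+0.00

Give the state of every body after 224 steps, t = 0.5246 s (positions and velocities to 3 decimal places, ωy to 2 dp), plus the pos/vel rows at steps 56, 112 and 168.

State at t = 0.5246 s:
  obj    pos=(+0.166,+0.050) vel=(+0.592,-0.187) ωy=+8.50

Key-timestep trajectory:
   step    t(s)  obj.x    obj.z    obj.vx   obj.vz 
     56  0.1311   +0.021  +0.096  +0.148  -0.047
    112  0.2623   +0.050  +0.087  +0.296  -0.093
    168  0.3934   +0.098  +0.072  +0.444  -0.140


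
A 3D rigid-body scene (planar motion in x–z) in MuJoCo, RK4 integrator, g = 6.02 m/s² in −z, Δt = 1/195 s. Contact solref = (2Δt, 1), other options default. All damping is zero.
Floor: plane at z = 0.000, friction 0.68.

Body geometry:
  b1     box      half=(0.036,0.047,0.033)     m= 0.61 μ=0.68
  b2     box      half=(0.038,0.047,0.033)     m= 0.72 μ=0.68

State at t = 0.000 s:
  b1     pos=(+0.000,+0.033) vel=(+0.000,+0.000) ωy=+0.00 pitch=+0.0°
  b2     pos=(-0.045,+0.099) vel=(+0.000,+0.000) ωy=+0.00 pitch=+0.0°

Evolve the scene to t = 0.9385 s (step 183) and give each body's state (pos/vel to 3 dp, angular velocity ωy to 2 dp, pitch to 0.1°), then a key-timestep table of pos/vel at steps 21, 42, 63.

State at t = 0.9385 s:
  b1     pos=(+0.000,+0.033) vel=(+0.000,+0.000) ωy=+0.00 pitch=+0.0°
  b2     pos=(-0.083,+0.038) vel=(+0.000,+0.000) ωy=+0.00 pitch=-90.0°

Key-timestep trajectory:
   step    t(s)  b1.x    b1.z    b1.vx   b1.vz   b2.x    b2.z    b2.vx   b2.vz 
     21  0.1077   +0.000  +0.033  +0.000  +0.000   -0.050  +0.097  -0.106  -0.055
     42  0.2154   +0.000  +0.033  +0.000  +0.000   -0.068  +0.080  -0.189  -0.353
     63  0.3231   +0.000  +0.033  +0.000  +0.000   -0.085  +0.038  -0.001  +0.088


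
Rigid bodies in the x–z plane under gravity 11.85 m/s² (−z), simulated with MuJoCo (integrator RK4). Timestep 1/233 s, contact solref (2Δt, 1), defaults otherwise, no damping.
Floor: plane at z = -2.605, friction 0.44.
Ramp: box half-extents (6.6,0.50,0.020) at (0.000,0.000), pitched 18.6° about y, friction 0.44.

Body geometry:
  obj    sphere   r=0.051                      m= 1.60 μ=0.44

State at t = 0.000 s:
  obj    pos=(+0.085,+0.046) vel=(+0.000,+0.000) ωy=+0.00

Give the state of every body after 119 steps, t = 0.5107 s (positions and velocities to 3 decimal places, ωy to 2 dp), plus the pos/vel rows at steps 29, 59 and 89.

State at t = 0.5107 s:
  obj    pos=(+0.419,-0.066) vel=(+1.307,-0.440) ωy=+27.03

Key-timestep trajectory:
   step    t(s)  obj.x    obj.z    obj.vx   obj.vz 
     29  0.1245   +0.105  +0.040  +0.319  -0.107
     59  0.2532   +0.167  +0.019  +0.648  -0.218
     89  0.3820   +0.272  -0.017  +0.977  -0.329


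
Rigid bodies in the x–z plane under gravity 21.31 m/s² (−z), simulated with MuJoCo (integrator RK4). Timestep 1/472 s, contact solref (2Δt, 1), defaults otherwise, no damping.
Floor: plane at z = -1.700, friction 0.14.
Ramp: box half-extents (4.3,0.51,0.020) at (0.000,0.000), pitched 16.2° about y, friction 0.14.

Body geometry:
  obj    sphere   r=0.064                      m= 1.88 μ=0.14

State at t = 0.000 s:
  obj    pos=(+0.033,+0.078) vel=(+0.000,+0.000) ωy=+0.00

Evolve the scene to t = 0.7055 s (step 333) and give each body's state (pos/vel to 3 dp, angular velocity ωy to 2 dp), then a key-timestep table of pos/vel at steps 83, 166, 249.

State at t = 0.7055 s:
  obj    pos=(+1.048,-0.217) vel=(+2.877,-0.836) ωy=+46.81

Key-timestep trajectory:
   step    t(s)  obj.x    obj.z    obj.vx   obj.vz 
     83  0.1758   +0.096  +0.060  +0.717  -0.208
    166  0.3517   +0.285  +0.005  +1.434  -0.417
    249  0.5275   +0.601  -0.087  +2.151  -0.625


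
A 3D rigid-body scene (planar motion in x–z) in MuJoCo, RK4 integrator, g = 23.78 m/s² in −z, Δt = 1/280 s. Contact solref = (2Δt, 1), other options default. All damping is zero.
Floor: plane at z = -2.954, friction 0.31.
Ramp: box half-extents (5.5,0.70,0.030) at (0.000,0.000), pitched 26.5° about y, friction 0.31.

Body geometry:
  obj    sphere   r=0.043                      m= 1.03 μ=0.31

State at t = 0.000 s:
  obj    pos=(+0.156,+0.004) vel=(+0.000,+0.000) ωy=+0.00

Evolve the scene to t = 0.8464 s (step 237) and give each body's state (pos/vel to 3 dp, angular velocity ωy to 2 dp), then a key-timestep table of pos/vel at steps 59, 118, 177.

State at t = 0.8464 s:
  obj    pos=(+2.586,-1.208) vel=(+5.741,-2.862) ωy=+149.17

Key-timestep trajectory:
   step    t(s)  obj.x    obj.z    obj.vx   obj.vz 
     59  0.2107   +0.307  -0.071  +1.429  -0.713
    118  0.4214   +0.758  -0.297  +2.858  -1.425
    177  0.6321   +1.511  -0.672  +4.288  -2.138


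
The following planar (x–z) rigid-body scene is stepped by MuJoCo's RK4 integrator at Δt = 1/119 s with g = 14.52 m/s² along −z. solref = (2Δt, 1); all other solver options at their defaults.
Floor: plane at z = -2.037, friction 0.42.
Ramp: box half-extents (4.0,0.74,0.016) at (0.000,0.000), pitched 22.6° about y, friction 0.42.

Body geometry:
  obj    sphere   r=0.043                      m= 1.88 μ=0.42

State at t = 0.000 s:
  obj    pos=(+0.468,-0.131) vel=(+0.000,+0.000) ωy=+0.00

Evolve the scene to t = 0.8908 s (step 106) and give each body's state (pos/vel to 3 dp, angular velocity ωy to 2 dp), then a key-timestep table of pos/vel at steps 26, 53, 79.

State at t = 0.8908 s:
  obj    pos=(+1.928,-0.739) vel=(+3.277,-1.364) ωy=+82.55

Key-timestep trajectory:
   step    t(s)  obj.x    obj.z    obj.vx   obj.vz 
     26  0.2185   +0.556  -0.168  +0.804  -0.335
     53  0.4454   +0.833  -0.283  +1.639  -0.682
     79  0.6639   +1.279  -0.468  +2.442  -1.017


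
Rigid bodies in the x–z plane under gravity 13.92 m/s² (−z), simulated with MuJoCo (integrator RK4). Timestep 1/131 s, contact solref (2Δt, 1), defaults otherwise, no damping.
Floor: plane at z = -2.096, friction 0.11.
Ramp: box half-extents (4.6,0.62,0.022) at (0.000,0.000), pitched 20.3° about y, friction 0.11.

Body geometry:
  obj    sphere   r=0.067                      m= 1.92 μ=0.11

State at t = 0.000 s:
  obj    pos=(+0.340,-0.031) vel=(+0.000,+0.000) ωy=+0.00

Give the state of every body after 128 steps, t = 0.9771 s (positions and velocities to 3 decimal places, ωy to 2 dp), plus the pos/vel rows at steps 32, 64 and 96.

State at t = 0.9771 s:
  obj    pos=(+1.885,-0.602) vel=(+3.162,-1.170) ωy=+50.28

Key-timestep trajectory:
   step    t(s)  obj.x    obj.z    obj.vx   obj.vz 
     32  0.2443   +0.437  -0.067  +0.791  -0.293
     64  0.4885   +0.726  -0.174  +1.581  -0.585
     96  0.7328   +1.209  -0.352  +2.371  -0.877


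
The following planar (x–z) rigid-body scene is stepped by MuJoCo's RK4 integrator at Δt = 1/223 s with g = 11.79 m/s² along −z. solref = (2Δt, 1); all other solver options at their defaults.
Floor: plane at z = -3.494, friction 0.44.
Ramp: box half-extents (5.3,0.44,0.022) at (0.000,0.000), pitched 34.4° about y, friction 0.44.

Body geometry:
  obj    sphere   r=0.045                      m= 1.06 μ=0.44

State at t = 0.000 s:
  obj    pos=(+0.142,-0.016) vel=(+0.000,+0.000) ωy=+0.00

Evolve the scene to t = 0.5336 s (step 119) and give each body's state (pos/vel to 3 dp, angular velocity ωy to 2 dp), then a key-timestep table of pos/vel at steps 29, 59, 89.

State at t = 0.5336 s:
  obj    pos=(+0.701,-0.399) vel=(+2.095,-1.434) ωy=+56.41

Key-timestep trajectory:
   step    t(s)  obj.x    obj.z    obj.vx   obj.vz 
     29  0.1300   +0.175  -0.039  +0.511  -0.350
     59  0.2646   +0.279  -0.110  +1.039  -0.711
     89  0.3991   +0.455  -0.230  +1.567  -1.073


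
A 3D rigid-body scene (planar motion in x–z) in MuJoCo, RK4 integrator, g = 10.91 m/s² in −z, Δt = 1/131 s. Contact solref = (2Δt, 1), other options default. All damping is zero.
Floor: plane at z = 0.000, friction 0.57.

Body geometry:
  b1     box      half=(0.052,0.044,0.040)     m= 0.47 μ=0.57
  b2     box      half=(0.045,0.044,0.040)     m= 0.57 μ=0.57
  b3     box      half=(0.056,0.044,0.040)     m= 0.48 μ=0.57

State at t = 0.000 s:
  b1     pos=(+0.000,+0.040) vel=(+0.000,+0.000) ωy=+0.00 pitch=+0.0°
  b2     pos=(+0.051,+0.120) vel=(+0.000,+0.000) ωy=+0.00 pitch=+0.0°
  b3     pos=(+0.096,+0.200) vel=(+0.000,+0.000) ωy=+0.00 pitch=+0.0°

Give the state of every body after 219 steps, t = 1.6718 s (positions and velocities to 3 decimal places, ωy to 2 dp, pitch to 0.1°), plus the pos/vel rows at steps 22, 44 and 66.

State at t = 1.6718 s:
  b1     pos=(+0.000,+0.040) vel=(+0.000,+0.000) ωy=+0.00 pitch=+0.0°
  b2     pos=(+0.102,+0.045) vel=(+0.000,+0.000) ωy=+0.00 pitch=+90.0°
  b3     pos=(+0.327,+0.040) vel=(+0.000,+0.000) ωy=+0.00 pitch=+180.0°

Key-timestep trajectory:
   step    t(s)  b1.x    b1.z    b1.vx   b1.vz   b2.x    b2.z    b2.vx   b2.vz   b3.x    b3.z    b3.vx   b3.vz 
     22  0.1679   +0.000  +0.040  -0.002  +0.000   +0.065  +0.117  +0.198  -0.074   +0.137  +0.175  +0.510  -0.451
     44  0.3359   +0.000  +0.040  +0.000  +0.000   +0.105  +0.040  -0.093  +0.093   +0.239  +0.059  +0.413  +0.322
     66  0.5038   +0.000  +0.040  +0.000  +0.000   +0.102  +0.045  +0.000  +0.000   +0.305  +0.058  +0.473  -0.300


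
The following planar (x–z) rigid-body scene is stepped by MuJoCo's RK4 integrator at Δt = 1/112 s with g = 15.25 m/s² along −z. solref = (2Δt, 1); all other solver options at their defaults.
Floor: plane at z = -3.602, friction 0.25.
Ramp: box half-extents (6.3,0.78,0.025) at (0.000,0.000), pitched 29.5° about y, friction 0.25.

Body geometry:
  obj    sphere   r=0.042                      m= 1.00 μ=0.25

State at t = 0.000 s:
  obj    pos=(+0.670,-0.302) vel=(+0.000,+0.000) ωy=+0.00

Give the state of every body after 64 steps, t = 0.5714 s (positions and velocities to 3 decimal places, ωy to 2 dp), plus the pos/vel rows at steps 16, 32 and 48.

State at t = 0.5714 s:
  obj    pos=(+1.432,-0.733) vel=(+2.668,-1.509) ωy=+72.92

Key-timestep trajectory:
   step    t(s)  obj.x    obj.z    obj.vx   obj.vz 
     16  0.1429   +0.718  -0.329  +0.667  -0.377
     32  0.2857   +0.861  -0.410  +1.334  -0.755
     48  0.4286   +1.099  -0.545  +2.001  -1.132


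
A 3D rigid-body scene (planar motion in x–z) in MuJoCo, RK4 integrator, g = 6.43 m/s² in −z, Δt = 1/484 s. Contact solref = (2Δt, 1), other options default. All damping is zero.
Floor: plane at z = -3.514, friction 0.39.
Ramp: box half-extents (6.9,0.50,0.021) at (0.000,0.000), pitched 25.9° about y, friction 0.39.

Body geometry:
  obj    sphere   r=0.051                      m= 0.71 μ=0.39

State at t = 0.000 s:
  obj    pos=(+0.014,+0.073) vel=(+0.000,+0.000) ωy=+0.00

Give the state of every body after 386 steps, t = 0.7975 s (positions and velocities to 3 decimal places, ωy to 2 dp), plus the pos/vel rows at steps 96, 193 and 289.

State at t = 0.7975 s:
  obj    pos=(+0.588,-0.206) vel=(+1.439,-0.699) ωy=+31.37

Key-timestep trajectory:
   step    t(s)  obj.x    obj.z    obj.vx   obj.vz 
     96  0.1983   +0.050  +0.056  +0.358  -0.174
    193  0.3988   +0.158  +0.004  +0.720  -0.349
    289  0.5971   +0.336  -0.083  +1.078  -0.523


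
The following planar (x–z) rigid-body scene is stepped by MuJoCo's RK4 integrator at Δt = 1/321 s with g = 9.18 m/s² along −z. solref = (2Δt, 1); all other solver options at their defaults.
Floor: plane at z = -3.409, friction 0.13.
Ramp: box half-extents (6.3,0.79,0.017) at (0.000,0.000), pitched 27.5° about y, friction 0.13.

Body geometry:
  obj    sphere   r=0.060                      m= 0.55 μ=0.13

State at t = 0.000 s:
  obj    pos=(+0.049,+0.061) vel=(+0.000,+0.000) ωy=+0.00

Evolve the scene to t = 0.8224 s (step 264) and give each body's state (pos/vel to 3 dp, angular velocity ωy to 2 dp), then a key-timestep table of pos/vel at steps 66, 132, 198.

State at t = 0.8224 s:
  obj    pos=(+1.004,-0.436) vel=(+2.316,-1.222) ωy=+36.13

Key-timestep trajectory:
   step    t(s)  obj.x    obj.z    obj.vx   obj.vz 
     66  0.2056   +0.109  +0.030  +0.582  -0.302
    132  0.4112   +0.288  -0.063  +1.162  -0.601
    198  0.6168   +0.586  -0.218  +1.740  -0.911


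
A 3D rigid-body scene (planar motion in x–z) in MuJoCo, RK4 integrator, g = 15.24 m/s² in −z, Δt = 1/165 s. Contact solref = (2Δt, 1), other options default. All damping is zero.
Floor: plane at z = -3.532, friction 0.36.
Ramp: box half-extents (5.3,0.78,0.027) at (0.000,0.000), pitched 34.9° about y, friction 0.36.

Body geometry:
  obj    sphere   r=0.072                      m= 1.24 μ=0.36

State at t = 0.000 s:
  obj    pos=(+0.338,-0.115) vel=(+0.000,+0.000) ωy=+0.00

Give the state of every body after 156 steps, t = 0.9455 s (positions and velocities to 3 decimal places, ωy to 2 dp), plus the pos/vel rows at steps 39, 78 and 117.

State at t = 0.9455 s:
  obj    pos=(+2.621,-1.708) vel=(+4.830,-3.369) ωy=+81.77

Key-timestep trajectory:
   step    t(s)  obj.x    obj.z    obj.vx   obj.vz 
     39  0.2364   +0.481  -0.215  +1.208  -0.843
     78  0.4727   +0.909  -0.513  +2.415  -1.685
    117  0.7091   +1.622  -1.011  +3.622  -2.527


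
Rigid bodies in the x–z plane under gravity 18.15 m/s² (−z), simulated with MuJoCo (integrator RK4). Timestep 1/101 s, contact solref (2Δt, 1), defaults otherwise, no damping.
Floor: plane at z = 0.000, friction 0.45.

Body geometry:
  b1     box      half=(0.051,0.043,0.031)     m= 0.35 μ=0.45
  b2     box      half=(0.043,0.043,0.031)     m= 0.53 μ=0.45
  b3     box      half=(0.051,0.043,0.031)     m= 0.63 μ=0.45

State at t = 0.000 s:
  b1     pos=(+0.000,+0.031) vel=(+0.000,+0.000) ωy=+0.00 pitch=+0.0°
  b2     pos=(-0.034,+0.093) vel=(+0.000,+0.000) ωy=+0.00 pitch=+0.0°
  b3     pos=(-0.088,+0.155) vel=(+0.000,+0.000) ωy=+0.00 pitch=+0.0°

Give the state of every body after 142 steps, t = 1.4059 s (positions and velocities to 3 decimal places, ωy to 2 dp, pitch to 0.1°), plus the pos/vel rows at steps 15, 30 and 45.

State at t = 1.4059 s:
  b1     pos=(+0.000,+0.031) vel=(+0.000,+0.000) ωy=+0.00 pitch=+0.0°
  b2     pos=(-0.033,+0.093) vel=(+0.000,+0.000) ωy=+0.00 pitch=+0.0°
  b3     pos=(-0.122,+0.051) vel=(+0.000,+0.000) ωy=+0.00 pitch=-90.0°

Key-timestep trajectory:
   step    t(s)  b1.x    b1.z    b1.vx   b1.vz   b2.x    b2.z    b2.vx   b2.vz   b3.x    b3.z    b3.vx   b3.vz 
     15  0.1485   +0.000  +0.031  -0.002  +0.001   -0.035  +0.093  +0.096  -0.045   -0.121  +0.118  -0.350  -0.954
     30  0.2970   +0.000  +0.031  +0.000  +0.000   -0.033  +0.093  +0.000  +0.001   -0.127  +0.053  +0.285  -0.074
     45  0.4455   +0.000  +0.031  +0.000  +0.000   -0.033  +0.093  +0.000  +0.000   -0.124  +0.051  +0.069  -0.003


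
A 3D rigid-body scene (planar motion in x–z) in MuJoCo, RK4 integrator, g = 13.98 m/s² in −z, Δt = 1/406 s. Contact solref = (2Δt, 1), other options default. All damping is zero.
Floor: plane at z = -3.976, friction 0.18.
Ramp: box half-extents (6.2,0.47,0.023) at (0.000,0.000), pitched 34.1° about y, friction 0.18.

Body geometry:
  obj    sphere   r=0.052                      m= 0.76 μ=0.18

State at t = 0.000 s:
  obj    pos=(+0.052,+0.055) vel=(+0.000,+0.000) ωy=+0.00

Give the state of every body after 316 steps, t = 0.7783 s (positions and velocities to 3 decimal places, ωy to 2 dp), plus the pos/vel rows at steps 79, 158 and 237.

State at t = 0.7783 s:
  obj    pos=(+1.498,-0.923) vel=(+3.716,-2.502) ωy=+77.90

Key-timestep trajectory:
   step    t(s)  obj.x    obj.z    obj.vx   obj.vz 
     79  0.1946   +0.143  -0.006  +0.928  -0.634
    158  0.3892   +0.414  -0.190  +1.858  -1.255
    237  0.5837   +0.866  -0.495  +2.790  -1.872


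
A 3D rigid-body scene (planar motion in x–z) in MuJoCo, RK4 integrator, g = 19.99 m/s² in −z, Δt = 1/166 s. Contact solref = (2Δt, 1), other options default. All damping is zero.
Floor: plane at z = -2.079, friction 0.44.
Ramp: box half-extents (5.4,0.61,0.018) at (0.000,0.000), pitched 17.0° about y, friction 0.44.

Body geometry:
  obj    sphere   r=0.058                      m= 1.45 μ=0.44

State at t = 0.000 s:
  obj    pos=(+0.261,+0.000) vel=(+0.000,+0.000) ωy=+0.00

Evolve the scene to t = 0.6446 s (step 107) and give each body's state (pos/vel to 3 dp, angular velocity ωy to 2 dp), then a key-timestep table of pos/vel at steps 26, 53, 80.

State at t = 0.6446 s:
  obj    pos=(+1.090,-0.254) vel=(+2.573,-0.787) ωy=+46.38

Key-timestep trajectory:
   step    t(s)  obj.x    obj.z    obj.vx   obj.vz 
     26  0.1566   +0.310  -0.015  +0.625  -0.191
     53  0.3193   +0.464  -0.063  +1.275  -0.390
     80  0.4819   +0.725  -0.142  +1.924  -0.588


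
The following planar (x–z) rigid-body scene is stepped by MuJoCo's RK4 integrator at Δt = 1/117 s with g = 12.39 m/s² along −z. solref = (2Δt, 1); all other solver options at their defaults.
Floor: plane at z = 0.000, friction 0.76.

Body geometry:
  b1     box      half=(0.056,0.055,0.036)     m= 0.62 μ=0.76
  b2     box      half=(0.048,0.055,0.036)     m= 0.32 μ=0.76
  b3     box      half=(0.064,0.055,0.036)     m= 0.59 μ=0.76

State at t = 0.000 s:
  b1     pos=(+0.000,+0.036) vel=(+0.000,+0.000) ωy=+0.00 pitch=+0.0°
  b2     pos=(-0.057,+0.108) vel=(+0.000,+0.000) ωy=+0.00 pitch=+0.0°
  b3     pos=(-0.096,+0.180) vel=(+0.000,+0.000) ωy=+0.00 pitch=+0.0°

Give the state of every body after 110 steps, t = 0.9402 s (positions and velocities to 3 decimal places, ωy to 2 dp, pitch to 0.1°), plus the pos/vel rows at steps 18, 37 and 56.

State at t = 0.9402 s:
  b1     pos=(+0.000,+0.036) vel=(+0.000,+0.000) ωy=+0.00 pitch=+0.0°
  b2     pos=(-0.100,+0.048) vel=(+0.000,+0.000) ωy=+0.00 pitch=-90.0°
  b3     pos=(-0.320,+0.036) vel=(+0.000,+0.000) ωy=+0.00 pitch=+180.0°

Key-timestep trajectory:
   step    t(s)  b1.x    b1.z    b1.vx   b1.vz   b2.x    b2.z    b2.vx   b2.vz   b3.x    b3.z    b3.vx   b3.vz 
     18  0.1538   +0.000  +0.036  +0.001  +0.001   -0.072  +0.104  -0.213  -0.095   -0.137  +0.153  -0.534  -0.540
     37  0.3162   +0.000  +0.036  +0.000  +0.000   -0.102  +0.046  +0.047  +0.090   -0.233  +0.069  -0.436  +0.203
     56  0.4786   +0.000  +0.036  +0.000  +0.000   -0.100  +0.048  +0.000  +0.000   -0.308  +0.049  -0.565  -0.556


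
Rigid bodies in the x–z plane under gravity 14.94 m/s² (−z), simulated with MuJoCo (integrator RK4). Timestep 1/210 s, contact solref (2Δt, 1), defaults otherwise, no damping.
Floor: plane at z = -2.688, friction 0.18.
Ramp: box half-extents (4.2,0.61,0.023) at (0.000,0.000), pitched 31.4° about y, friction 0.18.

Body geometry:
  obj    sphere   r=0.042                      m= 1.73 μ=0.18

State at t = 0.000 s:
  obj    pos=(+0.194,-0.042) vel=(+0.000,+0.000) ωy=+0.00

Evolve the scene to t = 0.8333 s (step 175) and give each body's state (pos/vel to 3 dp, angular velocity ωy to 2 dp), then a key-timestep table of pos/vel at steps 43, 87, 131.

State at t = 0.8333 s:
  obj    pos=(+1.842,-1.048) vel=(+3.955,-2.414) ωy=+110.27

Key-timestep trajectory:
   step    t(s)  obj.x    obj.z    obj.vx   obj.vz 
     43  0.2048   +0.294  -0.103  +0.972  -0.593
     87  0.4143   +0.601  -0.291  +1.966  -1.200
    131  0.6238   +1.118  -0.606  +2.961  -1.807


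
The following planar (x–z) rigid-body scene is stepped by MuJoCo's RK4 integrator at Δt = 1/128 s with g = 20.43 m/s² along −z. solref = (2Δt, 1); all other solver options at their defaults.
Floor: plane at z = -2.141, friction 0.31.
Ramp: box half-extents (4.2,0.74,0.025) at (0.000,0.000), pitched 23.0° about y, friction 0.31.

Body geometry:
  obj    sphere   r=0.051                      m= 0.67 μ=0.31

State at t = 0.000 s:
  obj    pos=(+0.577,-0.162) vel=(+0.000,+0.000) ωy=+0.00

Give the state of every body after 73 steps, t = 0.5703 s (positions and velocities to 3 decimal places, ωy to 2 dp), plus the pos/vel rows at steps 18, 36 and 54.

State at t = 0.5703 s:
  obj    pos=(+1.430,-0.525) vel=(+2.993,-1.270) ωy=+63.73

Key-timestep trajectory:
   step    t(s)  obj.x    obj.z    obj.vx   obj.vz 
     18  0.1406   +0.629  -0.184  +0.738  -0.313
     36  0.2812   +0.785  -0.250  +1.476  -0.627
     54  0.4219   +1.044  -0.361  +2.214  -0.940


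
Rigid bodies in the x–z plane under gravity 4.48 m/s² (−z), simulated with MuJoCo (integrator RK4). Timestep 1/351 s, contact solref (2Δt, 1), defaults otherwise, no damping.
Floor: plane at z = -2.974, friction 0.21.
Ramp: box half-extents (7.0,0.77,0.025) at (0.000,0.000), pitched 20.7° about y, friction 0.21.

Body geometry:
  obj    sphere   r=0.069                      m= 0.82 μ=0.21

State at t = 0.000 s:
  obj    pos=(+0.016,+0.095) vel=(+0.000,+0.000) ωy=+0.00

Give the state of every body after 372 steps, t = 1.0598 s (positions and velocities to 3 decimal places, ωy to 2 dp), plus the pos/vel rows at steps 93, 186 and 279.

State at t = 1.0598 s:
  obj    pos=(+0.610,-0.130) vel=(+1.121,-0.424) ωy=+17.37

Key-timestep trajectory:
   step    t(s)  obj.x    obj.z    obj.vx   obj.vz 
     93  0.2650   +0.053  +0.080  +0.280  -0.106
    186  0.5299   +0.164  +0.038  +0.561  -0.212
    279  0.7949   +0.350  -0.032  +0.841  -0.318


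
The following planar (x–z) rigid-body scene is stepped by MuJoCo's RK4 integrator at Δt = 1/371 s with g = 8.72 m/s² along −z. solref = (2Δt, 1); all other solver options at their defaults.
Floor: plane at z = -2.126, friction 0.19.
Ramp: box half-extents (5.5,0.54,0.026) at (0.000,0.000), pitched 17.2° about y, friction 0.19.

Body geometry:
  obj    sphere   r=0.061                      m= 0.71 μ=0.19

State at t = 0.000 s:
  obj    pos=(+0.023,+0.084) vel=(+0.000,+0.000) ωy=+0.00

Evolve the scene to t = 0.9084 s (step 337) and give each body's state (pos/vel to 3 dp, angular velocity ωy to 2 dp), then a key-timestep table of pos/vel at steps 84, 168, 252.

State at t = 0.9084 s:
  obj    pos=(+0.749,-0.141) vel=(+1.598,-0.495) ωy=+27.42

Key-timestep trajectory:
   step    t(s)  obj.x    obj.z    obj.vx   obj.vz 
     84  0.2264   +0.068  +0.070  +0.398  -0.123
    168  0.4528   +0.203  +0.028  +0.797  -0.247
    252  0.6792   +0.429  -0.042  +1.195  -0.370


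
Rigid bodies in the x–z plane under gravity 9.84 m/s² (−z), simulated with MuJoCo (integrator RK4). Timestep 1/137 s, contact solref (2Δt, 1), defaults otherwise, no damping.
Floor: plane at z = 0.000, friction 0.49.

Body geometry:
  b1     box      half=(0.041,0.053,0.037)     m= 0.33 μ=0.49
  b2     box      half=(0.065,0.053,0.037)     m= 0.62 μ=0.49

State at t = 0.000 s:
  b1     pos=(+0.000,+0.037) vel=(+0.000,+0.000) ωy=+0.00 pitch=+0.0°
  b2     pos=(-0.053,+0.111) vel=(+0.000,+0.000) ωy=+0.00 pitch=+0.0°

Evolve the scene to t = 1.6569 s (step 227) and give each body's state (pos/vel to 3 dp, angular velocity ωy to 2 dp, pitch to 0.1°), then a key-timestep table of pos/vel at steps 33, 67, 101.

State at t = 1.6569 s:
  b1     pos=(+0.000,+0.037) vel=(+0.000,+0.000) ωy=+0.00 pitch=+0.0°
  b2     pos=(-0.118,+0.065) vel=(+0.000,+0.000) ωy=+0.00 pitch=-90.0°

Key-timestep trajectory:
   step    t(s)  b1.x    b1.z    b1.vx   b1.vz   b2.x    b2.z    b2.vx   b2.vz 
     33  0.2409   +0.000  +0.037  +0.000  +0.000   -0.093  +0.072  -0.381  +0.015
     67  0.4891   +0.000  +0.037  +0.000  +0.000   -0.143  +0.074  +0.001  +0.001
    101  0.7372   +0.000  +0.037  +0.000  +0.000   -0.112  +0.068  +0.007  +0.012


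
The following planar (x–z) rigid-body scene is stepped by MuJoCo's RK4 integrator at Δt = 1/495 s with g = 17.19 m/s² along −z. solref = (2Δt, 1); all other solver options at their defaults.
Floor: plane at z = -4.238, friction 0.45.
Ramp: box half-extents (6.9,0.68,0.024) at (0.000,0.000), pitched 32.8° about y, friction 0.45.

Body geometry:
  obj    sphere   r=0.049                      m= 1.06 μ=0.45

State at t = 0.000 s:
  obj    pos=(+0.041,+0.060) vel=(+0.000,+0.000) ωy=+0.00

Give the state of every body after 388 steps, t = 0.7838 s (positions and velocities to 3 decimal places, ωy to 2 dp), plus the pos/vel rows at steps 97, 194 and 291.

State at t = 0.7838 s:
  obj    pos=(+1.759,-1.047) vel=(+4.382,-2.824) ωy=+106.39

Key-timestep trajectory:
   step    t(s)  obj.x    obj.z    obj.vx   obj.vz 
     97  0.1960   +0.149  -0.009  +1.096  -0.706
    194  0.3919   +0.471  -0.216  +2.191  -1.412
    291  0.5879   +1.007  -0.562  +3.287  -2.118


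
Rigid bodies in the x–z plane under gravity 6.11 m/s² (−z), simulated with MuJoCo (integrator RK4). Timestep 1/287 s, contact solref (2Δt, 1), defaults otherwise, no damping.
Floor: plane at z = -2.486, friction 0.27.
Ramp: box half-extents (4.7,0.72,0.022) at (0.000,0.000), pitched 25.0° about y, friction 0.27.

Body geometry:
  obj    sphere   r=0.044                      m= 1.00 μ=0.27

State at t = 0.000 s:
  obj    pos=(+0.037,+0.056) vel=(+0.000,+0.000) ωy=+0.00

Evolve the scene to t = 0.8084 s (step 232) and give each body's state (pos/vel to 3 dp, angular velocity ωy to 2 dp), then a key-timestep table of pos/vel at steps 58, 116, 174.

State at t = 0.8084 s:
  obj    pos=(+0.583,-0.199) vel=(+1.351,-0.630) ωy=+33.88

Key-timestep trajectory:
   step    t(s)  obj.x    obj.z    obj.vx   obj.vz 
     58  0.2021   +0.071  +0.040  +0.338  -0.158
    116  0.4042   +0.173  -0.008  +0.676  -0.315
    174  0.6063   +0.344  -0.088  +1.014  -0.473


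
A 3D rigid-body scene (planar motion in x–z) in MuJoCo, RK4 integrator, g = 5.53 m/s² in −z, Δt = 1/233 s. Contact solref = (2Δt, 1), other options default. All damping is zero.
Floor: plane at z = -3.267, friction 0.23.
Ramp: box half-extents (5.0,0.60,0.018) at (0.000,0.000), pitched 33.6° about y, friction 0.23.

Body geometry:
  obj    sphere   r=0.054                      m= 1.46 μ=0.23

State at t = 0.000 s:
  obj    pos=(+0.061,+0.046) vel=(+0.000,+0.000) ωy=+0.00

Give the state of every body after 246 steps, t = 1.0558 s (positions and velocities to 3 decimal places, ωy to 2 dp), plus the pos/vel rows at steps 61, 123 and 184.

State at t = 1.0558 s:
  obj    pos=(+1.076,-0.628) vel=(+1.922,-1.277) ωy=+42.73

Key-timestep trajectory:
   step    t(s)  obj.x    obj.z    obj.vx   obj.vz 
     61  0.2618   +0.123  +0.004  +0.477  -0.317
    123  0.5279   +0.315  -0.123  +0.961  -0.639
    184  0.7897   +0.629  -0.331  +1.438  -0.955


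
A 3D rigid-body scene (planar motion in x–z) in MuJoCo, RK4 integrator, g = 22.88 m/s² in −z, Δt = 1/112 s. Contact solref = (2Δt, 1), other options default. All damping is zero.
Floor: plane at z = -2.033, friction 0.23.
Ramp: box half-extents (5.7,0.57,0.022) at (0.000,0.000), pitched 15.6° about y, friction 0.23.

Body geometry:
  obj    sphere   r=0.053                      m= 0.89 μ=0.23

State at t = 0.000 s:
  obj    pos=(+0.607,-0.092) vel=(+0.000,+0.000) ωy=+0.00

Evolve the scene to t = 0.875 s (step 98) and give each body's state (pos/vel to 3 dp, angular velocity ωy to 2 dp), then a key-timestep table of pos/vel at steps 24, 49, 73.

State at t = 0.875 s:
  obj    pos=(+2.228,-0.544) vel=(+3.704,-1.034) ωy=+72.54

Key-timestep trajectory:
   step    t(s)  obj.x    obj.z    obj.vx   obj.vz 
     24  0.2143   +0.704  -0.119  +0.907  -0.253
     49  0.4375   +1.012  -0.205  +1.852  -0.517
     73  0.6518   +1.506  -0.343  +2.759  -0.770


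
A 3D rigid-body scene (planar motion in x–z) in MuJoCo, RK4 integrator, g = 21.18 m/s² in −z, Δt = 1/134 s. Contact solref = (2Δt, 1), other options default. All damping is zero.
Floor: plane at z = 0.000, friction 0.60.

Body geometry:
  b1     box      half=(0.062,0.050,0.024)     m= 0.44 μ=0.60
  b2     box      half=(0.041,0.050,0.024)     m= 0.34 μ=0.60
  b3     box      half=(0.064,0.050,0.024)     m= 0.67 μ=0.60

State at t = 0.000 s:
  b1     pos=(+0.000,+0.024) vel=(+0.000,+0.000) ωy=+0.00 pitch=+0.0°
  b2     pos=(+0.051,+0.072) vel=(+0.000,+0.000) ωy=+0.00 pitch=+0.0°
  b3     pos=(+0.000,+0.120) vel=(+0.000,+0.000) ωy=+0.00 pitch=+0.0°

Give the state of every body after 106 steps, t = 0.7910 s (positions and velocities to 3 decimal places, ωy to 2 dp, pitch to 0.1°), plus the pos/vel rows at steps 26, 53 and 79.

State at t = 0.7910 s:
  b1     pos=(+0.000,+0.024) vel=(+0.000,+0.000) ωy=+0.00 pitch=+0.0°
  b2     pos=(+0.053,+0.072) vel=(+0.002,+0.000) ωy=+0.00 pitch=+0.1°
  b3     pos=(-0.012,+0.107) vel=(-0.001,-0.002) ωy=+0.06 pitch=-39.6°

Key-timestep trajectory:
   step    t(s)  b1.x    b1.z    b1.vx   b1.vz   b2.x    b2.z    b2.vx   b2.vz   b3.x    b3.z    b3.vx   b3.vz 
     26  0.1940   +0.000  +0.024  +0.006  +0.000   +0.051  +0.072  +0.019  -0.004   -0.011  +0.108  +0.112  -0.028
     53  0.3955   +0.000  +0.024  +0.000  +0.000   +0.052  +0.072  +0.002  +0.000   -0.012  +0.108  -0.001  -0.002
     79  0.5896   +0.000  +0.024  +0.000  +0.000   +0.052  +0.072  +0.002  +0.000   -0.012  +0.108  -0.001  -0.002


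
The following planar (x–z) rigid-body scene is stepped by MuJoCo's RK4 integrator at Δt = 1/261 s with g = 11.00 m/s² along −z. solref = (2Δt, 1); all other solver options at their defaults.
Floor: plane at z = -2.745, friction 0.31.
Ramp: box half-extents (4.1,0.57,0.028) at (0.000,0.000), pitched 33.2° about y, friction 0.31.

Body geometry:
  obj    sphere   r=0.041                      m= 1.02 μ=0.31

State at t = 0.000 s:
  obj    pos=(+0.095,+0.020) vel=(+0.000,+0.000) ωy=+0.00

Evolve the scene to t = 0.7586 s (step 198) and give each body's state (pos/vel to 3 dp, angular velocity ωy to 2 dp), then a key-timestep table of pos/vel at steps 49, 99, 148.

State at t = 0.7586 s:
  obj    pos=(+1.131,-0.658) vel=(+2.731,-1.787) ωy=+79.59

Key-timestep trajectory:
   step    t(s)  obj.x    obj.z    obj.vx   obj.vz 
     49  0.1877   +0.159  -0.021  +0.676  -0.442
     99  0.3793   +0.354  -0.149  +1.366  -0.894
    148  0.5670   +0.674  -0.359  +2.042  -1.336


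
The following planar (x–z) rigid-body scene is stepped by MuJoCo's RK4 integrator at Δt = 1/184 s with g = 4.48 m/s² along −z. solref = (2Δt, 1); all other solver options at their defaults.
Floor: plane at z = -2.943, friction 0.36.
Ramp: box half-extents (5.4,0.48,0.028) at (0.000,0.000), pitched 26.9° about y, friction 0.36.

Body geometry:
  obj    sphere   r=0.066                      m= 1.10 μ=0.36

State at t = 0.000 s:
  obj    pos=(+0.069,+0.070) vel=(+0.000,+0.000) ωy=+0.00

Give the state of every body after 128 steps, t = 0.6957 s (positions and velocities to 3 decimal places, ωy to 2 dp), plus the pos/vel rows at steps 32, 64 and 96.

State at t = 0.6957 s:
  obj    pos=(+0.382,-0.088) vel=(+0.898,-0.456) ωy=+15.26

Key-timestep trajectory:
   step    t(s)  obj.x    obj.z    obj.vx   obj.vz 
     32  0.1739   +0.089  +0.060  +0.225  -0.114
     64  0.3478   +0.147  +0.031  +0.449  -0.228
     96  0.5217   +0.245  -0.019  +0.674  -0.342
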